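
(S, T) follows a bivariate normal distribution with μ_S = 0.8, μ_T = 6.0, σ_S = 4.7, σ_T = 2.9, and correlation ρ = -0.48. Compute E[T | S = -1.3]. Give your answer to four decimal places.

6.6220

The regression of T on S has slope ρ·σ_T/σ_S and passes through (μ_S, μ_T).
E[T | S=-1.3] = 6.0 + (-0.48)·(2.9/4.7)·(-1.3 − (0.8)) = 6.0 + (-0.29617)·(-2.1) = 6.6220.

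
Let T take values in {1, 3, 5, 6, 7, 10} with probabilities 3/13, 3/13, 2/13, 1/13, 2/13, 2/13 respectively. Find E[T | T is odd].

18/5

P(T is odd) = 10/13.
Σ over the event: 1·3/13 + 3·3/13 + 5·2/13 + 7·2/13 = 36/13.
E[T | T is odd] = (36/13) / (10/13) = 18/5.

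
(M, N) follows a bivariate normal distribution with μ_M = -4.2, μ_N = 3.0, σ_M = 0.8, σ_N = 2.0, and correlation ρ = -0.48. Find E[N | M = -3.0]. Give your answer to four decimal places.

1.5600

E[N | M=x] = μ_N + ρ(σ_N/σ_M)(x − μ_M) for jointly normal variables.
E[N | M=-3.0] = 3.0 + (-0.48)·(2.0/0.8)·(-3.0 − (-4.2)) = 3.0 + (-1.2)·(1.2) = 1.5600.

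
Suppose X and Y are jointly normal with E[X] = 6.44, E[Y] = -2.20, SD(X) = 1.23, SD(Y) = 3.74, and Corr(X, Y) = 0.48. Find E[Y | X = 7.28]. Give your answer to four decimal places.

-0.9740

For a bivariate normal, E[Y | X=x] = μ_Y + ρ·(σ_Y/σ_X)·(x − μ_X).
E[Y | X=7.28] = -2.20 + (0.48)·(3.74/1.23)·(7.28 − (6.44)) = -2.20 + (1.4595)·(0.84) = -0.9740.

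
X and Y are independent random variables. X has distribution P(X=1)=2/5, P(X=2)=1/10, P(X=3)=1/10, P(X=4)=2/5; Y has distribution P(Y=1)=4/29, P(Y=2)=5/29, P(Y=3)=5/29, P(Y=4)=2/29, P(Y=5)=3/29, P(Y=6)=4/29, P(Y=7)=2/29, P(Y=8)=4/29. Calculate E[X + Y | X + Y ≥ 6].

1555/187

P(X + Y ≥ 6) = 187/290.
Summing (X+Y)·P(x,y) over outcomes with X + Y ≥ 6 gives 311/58.
E[X + Y | X + Y ≥ 6] = (311/58) / (187/290) = 1555/187.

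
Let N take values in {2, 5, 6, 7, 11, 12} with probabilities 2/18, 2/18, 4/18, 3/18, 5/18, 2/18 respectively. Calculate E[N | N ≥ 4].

P(N ≥ 4) = 8/9.
Σ over the event: 5·1/9 + 6·2/9 + 7·1/6 + 11·5/18 + 12·1/9 = 67/9.
E[N | N ≥ 4] = (67/9) / (8/9) = 67/8.

67/8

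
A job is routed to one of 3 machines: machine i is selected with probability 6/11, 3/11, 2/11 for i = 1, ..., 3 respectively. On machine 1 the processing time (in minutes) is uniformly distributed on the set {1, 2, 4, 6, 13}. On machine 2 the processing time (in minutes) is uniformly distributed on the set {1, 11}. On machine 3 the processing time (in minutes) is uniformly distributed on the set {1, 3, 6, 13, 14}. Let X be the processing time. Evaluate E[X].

64/11

E[X | machine 1] = (1+2+4+6+13)/5 = 26/5.
E[X | machine 2] = (1+11)/2 = 6.
E[X | machine 3] = (1+3+6+13+14)/5 = 37/5.
E[X] = (6/11)·(26/5) + (3/11)·(6) + (2/11)·(37/5) = 64/11.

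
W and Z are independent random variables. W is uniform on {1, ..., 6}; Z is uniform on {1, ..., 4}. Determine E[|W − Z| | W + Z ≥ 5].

19/9

P(W + Z ≥ 5) = 3/4.
Summing |W−Z|·P(x,y) over outcomes with W + Z ≥ 5 gives 19/12.
E[|W − Z| | W + Z ≥ 5] = (19/12) / (3/4) = 19/9.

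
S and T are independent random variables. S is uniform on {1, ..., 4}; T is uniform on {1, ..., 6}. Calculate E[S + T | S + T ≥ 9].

Outcomes with S + T ≥ 9: (3,6), (4,5), (4,6), each with probability 1/24.
E[S + T | S + T ≥ 9] = (9 + 9 + 10) / 3 = 28/3.

28/3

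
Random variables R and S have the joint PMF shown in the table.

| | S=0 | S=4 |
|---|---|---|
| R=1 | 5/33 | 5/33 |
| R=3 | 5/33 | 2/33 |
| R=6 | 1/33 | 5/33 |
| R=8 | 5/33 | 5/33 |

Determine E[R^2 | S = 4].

P(S = 4) = 17/33.
Σ R^2·P over the event = 1·(5/33) + 9·(2/33) + 36·(5/33) + 64·(5/33) = 523/33.
E[R^2 | S = 4] = (523/33) / (17/33) = 523/17.

523/17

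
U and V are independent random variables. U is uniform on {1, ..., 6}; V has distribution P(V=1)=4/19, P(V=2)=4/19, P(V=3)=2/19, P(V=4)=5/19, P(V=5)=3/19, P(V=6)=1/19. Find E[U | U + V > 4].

P(U + V > 4) = 46/57.
Summing U·P(x,y) over outcomes with U + V > 4 gives 19/6.
E[U | U + V > 4] = (19/6) / (46/57) = 361/92.

361/92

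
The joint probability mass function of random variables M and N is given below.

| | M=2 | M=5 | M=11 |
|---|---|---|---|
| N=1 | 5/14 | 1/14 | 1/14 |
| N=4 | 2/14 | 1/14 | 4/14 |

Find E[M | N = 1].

26/7

P(N = 1) = 1/2.
Summing M·P(M=x,N=y) over the conditioning event gives 13/7.
E[M | N = 1] = (13/7) / (1/2) = 26/7.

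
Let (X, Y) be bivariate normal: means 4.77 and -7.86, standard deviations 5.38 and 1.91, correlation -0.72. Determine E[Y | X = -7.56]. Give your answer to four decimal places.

-4.7083

The regression of Y on X has slope ρ·σ_Y/σ_X and passes through (μ_X, μ_Y).
E[Y | X=-7.56] = -7.86 + (-0.72)·(1.91/5.38)·(-7.56 − (4.77)) = -7.86 + (-0.25561)·(-12.33) = -4.7083.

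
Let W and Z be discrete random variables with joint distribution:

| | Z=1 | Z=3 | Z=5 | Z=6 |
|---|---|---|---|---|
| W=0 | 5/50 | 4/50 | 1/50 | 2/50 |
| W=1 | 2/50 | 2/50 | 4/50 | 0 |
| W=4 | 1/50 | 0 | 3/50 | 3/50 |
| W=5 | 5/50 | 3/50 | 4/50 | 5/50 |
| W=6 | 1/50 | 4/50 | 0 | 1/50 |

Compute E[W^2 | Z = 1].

179/14

P(Z = 1) = 7/25.
Σ W^2·P over the event = 0·(5/50) + 1·(2/50) + 16·(1/50) + 25·(5/50) + 36·(1/50) = 179/50.
E[W^2 | Z = 1] = (179/50) / (7/25) = 179/14.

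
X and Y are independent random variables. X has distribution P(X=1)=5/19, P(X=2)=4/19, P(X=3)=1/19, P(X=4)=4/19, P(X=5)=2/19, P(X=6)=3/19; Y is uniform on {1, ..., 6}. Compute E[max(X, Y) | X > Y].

P(X > Y) = 41/114.
Summing max(X,Y)·P(x,y) over outcomes with X > Y gives 32/19.
E[max(X, Y) | X > Y] = (32/19) / (41/114) = 192/41.

192/41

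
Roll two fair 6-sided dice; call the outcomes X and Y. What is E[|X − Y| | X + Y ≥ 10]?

Outcomes with X + Y ≥ 10: (4,6), (5,5), (5,6), (6,4), (6,5), (6,6), each with probability 1/36.
E[|X − Y| | X + Y ≥ 10] = (2 + 0 + 1 + 2 + 1 + 0) / 6 = 1.

1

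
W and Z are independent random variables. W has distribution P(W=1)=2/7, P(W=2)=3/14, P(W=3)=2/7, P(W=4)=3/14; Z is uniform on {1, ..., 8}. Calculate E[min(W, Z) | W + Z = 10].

3

P(W + Z = 10) = 5/56.
Summing min(W,Z)·P(x,y) over outcomes with W + Z = 10 gives 15/56.
E[min(W, Z) | W + Z = 10] = (15/56) / (5/56) = 3.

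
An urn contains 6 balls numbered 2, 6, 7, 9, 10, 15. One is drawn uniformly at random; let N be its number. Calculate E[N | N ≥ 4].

47/5

P(N ≥ 4) = 5/6.
Σ over the event: 6·1/6 + 7·1/6 + 9·1/6 + 10·1/6 + 15·1/6 = 47/6.
E[N | N ≥ 4] = (47/6) / (5/6) = 47/5.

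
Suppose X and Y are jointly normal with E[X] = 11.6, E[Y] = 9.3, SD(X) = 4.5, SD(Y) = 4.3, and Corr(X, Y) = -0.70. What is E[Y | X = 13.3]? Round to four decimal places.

8.1629

For a bivariate normal, E[Y | X=x] = μ_Y + ρ·(σ_Y/σ_X)·(x − μ_X).
E[Y | X=13.3] = 9.3 + (-0.70)·(4.3/4.5)·(13.3 − (11.6)) = 9.3 + (-0.66889)·(1.7) = 8.1629.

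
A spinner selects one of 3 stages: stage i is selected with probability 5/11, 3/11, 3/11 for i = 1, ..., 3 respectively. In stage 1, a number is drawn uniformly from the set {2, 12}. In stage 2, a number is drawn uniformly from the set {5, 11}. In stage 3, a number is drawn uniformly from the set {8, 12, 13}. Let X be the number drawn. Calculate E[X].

E[X | stage 1] = (2+12)/2 = 7.
E[X | stage 2] = (5+11)/2 = 8.
E[X | stage 3] = (8+12+13)/3 = 11.
By the law of total expectation,
E[X] = (5/11)·(7) + (3/11)·(8) + (3/11)·(11) = 92/11.

92/11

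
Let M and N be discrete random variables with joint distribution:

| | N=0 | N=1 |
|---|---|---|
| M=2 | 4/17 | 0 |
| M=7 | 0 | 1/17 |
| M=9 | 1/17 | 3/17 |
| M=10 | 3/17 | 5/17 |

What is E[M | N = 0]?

47/8

P(N = 0) = 8/17.
Σ M·P over the event = 2·(4/17) + 9·(1/17) + 10·(3/17) = 47/17.
E[M | N = 0] = (47/17) / (8/17) = 47/8.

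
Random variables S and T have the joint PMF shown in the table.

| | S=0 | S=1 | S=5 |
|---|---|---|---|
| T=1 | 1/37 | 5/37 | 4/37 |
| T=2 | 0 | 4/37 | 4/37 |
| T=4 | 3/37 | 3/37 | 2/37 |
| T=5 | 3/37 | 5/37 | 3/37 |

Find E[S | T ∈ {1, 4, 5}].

2

P(T ∈ {1, 4, 5}) = 29/37.
Summing S·P(S=x,T=y) over the conditioning event gives 58/37.
E[S | T ∈ {1, 4, 5}] = (58/37) / (29/37) = 2.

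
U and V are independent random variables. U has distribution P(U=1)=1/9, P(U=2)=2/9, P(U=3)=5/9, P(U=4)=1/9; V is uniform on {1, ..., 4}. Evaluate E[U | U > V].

P(U > V) = 5/12.
Summing U·P(x,y) over outcomes with U > V gives 23/18.
E[U | U > V] = (23/18) / (5/12) = 46/15.

46/15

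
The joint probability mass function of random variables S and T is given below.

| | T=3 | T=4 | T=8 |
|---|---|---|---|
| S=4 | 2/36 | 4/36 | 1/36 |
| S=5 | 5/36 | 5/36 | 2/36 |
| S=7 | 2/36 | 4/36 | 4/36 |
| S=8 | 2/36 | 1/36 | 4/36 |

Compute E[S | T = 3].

63/11

P(T = 3) = 11/36.
Σ S·P over the event = 4·(2/36) + 5·(5/36) + 7·(2/36) + 8·(2/36) = 7/4.
E[S | T = 3] = (7/4) / (11/36) = 63/11.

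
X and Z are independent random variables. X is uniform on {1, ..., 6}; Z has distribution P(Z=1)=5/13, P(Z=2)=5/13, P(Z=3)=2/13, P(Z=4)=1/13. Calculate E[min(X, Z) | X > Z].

91/53

P(X > Z) = 53/78.
Summing min(X,Z)·P(x,y) over outcomes with X > Z gives 7/6.
E[min(X, Z) | X > Z] = (7/6) / (53/78) = 91/53.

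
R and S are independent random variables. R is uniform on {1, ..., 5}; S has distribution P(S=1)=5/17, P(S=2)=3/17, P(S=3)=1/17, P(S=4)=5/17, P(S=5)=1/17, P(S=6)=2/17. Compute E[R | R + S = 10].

13/3

P(R + S = 10) = 3/85.
Summing R·P(x,y) over outcomes with R + S = 10 gives 13/85.
E[R | R + S = 10] = (13/85) / (3/85) = 13/3.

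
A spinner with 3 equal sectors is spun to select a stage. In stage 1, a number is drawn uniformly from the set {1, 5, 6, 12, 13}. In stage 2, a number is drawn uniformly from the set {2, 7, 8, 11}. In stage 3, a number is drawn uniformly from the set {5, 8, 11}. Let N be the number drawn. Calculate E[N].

E[N | stage 1] = (1+5+6+12+13)/5 = 37/5.
E[N | stage 2] = (2+7+8+11)/4 = 7.
E[N | stage 3] = (5+8+11)/3 = 8.
By the law of total expectation,
E[N] = (1/3)·(37/5) + (1/3)·(7) + (1/3)·(8) = 112/15.

112/15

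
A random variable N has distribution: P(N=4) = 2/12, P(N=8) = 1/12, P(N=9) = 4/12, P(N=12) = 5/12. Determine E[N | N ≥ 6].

52/5

P(N ≥ 6) = 5/6.
Σ over the event: 8·1/12 + 9·1/3 + 12·5/12 = 26/3.
E[N | N ≥ 6] = (26/3) / (5/6) = 52/5.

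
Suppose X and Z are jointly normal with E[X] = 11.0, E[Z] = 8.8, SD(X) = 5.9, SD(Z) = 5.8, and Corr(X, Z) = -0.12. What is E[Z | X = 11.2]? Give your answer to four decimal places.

8.7764

For a bivariate normal, E[Z | X=x] = μ_Z + ρ·(σ_Z/σ_X)·(x − μ_X).
E[Z | X=11.2] = 8.8 + (-0.12)·(5.8/5.9)·(11.2 − (11.0)) = 8.8 + (-0.11797)·(0.2) = 8.7764.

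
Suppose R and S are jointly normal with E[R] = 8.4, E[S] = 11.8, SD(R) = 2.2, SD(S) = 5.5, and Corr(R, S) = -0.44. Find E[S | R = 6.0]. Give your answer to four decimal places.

E[S | R=x] = μ_S + ρ(σ_S/σ_R)(x − μ_R) for jointly normal variables.
E[S | R=6.0] = 11.8 + (-0.44)·(5.5/2.2)·(6.0 − (8.4)) = 11.8 + (-1.1)·(-2.4) = 14.4400.

14.4400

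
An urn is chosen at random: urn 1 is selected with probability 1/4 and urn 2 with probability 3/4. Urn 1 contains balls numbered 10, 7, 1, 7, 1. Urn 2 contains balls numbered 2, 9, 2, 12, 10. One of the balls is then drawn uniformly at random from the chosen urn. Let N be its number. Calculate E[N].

131/20

E[N | urn 1] = (10+7+1+7+1)/5 = 26/5.
E[N | urn 2] = (2+9+2+12+10)/5 = 7.
By the law of total expectation,
E[N] = (1/4)·(26/5) + (3/4)·(7) = 131/20.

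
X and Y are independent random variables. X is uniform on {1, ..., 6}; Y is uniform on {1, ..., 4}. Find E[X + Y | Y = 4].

15/2

Outcomes with Y = 4: (1,4), (2,4), (3,4), (4,4), (5,4), (6,4), each with probability 1/24.
E[X + Y | Y = 4] = (5 + 6 + 7 + 8 + 9 + 10) / 6 = 15/2.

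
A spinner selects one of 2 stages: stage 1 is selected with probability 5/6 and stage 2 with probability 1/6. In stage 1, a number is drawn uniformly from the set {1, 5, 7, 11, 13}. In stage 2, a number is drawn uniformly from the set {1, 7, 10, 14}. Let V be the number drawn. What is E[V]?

E[V | stage 1] = (1+5+7+11+13)/5 = 37/5.
E[V | stage 2] = (1+7+10+14)/4 = 8.
By the law of total expectation,
E[V] = (5/6)·(37/5) + (1/6)·(8) = 15/2.

15/2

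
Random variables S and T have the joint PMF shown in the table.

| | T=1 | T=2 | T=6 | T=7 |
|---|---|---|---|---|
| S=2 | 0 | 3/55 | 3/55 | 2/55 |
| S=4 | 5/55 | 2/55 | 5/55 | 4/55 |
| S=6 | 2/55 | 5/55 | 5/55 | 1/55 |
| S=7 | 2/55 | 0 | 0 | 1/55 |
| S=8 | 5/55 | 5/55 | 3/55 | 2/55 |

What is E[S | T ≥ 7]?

P(T ≥ 7) = 2/11.
Σ S·P over the event = 2·(2/55) + 4·(4/55) + 6·(1/55) + 7·(1/55) + 8·(2/55) = 49/55.
E[S | T ≥ 7] = (49/55) / (2/11) = 49/10.

49/10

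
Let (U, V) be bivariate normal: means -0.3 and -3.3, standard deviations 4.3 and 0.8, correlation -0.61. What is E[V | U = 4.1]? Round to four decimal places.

For a bivariate normal, E[V | U=x] = μ_V + ρ·(σ_V/σ_U)·(x − μ_U).
E[V | U=4.1] = -3.3 + (-0.61)·(0.8/4.3)·(4.1 − (-0.3)) = -3.3 + (-0.113488)·(4.4) = -3.7993.

-3.7993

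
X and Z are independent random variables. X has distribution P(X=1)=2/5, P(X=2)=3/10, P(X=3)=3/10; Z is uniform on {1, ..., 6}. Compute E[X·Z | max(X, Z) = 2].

P(max(X, Z) = 2) = 1/6.
Summing XZ·P(x,y) over outcomes with max(X, Z) = 2 gives 13/30.
E[X·Z | max(X, Z) = 2] = (13/30) / (1/6) = 13/5.

13/5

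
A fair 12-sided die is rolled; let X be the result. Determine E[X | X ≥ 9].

21/2

Given X ≥ 9, X is equally likely to be any of {9, 10, 11, 12}.
E[X | X ≥ 9] = (9 + 10 + 11 + 12) / 4 = 21/2.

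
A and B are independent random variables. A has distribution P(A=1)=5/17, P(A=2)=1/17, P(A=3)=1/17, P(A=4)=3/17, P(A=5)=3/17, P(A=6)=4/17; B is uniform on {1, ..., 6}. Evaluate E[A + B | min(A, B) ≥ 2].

P(min(A, B) ≥ 2) = 10/17.
Summing (A+B)·P(x,y) over outcomes with min(A, B) ≥ 2 gives 260/51.
E[A + B | min(A, B) ≥ 2] = (260/51) / (10/17) = 26/3.

26/3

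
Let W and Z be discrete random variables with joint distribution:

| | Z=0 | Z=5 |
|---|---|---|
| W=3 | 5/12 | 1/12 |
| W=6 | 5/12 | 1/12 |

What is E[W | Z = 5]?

9/2

P(Z = 5) = 1/6.
Summing W·P(W=x,Z=y) over the conditioning event gives 3/4.
E[W | Z = 5] = (3/4) / (1/6) = 9/2.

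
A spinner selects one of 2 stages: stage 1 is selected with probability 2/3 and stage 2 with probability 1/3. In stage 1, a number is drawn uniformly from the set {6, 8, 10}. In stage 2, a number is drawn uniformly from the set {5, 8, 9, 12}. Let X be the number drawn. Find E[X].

E[X | stage 1] = (6+8+10)/3 = 8.
E[X | stage 2] = (5+8+9+12)/4 = 17/2.
E[X] = (2/3)·(8) + (1/3)·(17/2) = 49/6.

49/6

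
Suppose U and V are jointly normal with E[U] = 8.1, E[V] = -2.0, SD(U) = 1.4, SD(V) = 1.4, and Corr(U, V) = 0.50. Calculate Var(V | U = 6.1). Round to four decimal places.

For a bivariate normal, Var(V | U=x) = σ_V²(1 − ρ²).
Var(V | U=6.1) = (1.4)²·(1 − (0.50)²) = 1.96·0.75 = 1.4700.

1.4700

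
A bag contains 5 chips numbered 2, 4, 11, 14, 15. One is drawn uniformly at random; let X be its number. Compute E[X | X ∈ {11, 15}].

P(X ∈ {11, 15}) = 2/5.
Σ over the event: 11·1/5 + 15·1/5 = 26/5.
E[X | X ∈ {11, 15}] = (26/5) / (2/5) = 13.

13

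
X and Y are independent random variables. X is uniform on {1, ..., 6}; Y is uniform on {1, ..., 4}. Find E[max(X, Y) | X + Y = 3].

P(X + Y = 3) = 1/12.
Summing max(X,Y)·P(x,y) over outcomes with X + Y = 3 gives 1/6.
E[max(X, Y) | X + Y = 3] = (1/6) / (1/12) = 2.

2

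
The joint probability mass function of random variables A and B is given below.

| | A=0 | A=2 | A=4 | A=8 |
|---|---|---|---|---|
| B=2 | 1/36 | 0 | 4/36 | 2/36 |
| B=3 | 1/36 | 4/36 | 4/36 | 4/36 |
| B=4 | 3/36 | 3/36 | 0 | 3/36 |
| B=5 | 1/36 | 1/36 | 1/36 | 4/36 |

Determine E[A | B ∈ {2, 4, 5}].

P(B ∈ {2, 4, 5}) = 23/36.
Summing A·P(A=x,B=y) over the conditioning event gives 25/9.
E[A | B ∈ {2, 4, 5}] = (25/9) / (23/36) = 100/23.

100/23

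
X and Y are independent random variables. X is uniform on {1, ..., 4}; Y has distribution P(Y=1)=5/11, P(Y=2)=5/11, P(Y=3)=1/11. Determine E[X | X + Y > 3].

P(X + Y > 3) = 29/44.
Summing X·P(x,y) over outcomes with X + Y > 3 gives 45/22.
E[X | X + Y > 3] = (45/22) / (29/44) = 90/29.

90/29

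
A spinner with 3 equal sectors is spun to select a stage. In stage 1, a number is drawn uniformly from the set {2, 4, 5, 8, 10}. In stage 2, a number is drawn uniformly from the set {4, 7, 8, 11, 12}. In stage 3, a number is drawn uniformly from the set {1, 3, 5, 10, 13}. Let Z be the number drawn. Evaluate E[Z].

E[Z | stage 1] = (2+4+5+8+10)/5 = 29/5.
E[Z | stage 2] = (4+7+8+11+12)/5 = 42/5.
E[Z | stage 3] = (1+3+5+10+13)/5 = 32/5.
E[Z] = (1/3)·(29/5) + (1/3)·(42/5) + (1/3)·(32/5) = 103/15.

103/15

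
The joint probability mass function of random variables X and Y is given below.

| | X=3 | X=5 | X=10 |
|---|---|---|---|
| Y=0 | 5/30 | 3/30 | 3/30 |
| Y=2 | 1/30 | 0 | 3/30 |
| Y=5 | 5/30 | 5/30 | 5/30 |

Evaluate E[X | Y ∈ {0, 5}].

75/13

P(Y ∈ {0, 5}) = 13/15.
Σ X·P over the event = 3·(5/30) + 3·(5/30) + 5·(3/30) + 5·(5/30) + 10·(3/30) + 10·(5/30) = 5.
E[X | Y ∈ {0, 5}] = (5) / (13/15) = 75/13.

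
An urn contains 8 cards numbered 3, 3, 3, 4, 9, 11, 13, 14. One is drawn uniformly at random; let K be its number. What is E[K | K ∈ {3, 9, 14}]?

32/5

P(K ∈ {3, 9, 14}) = 5/8.
Σ over the event: 3·3/8 + 9·1/8 + 14·1/8 = 4.
E[K | K ∈ {3, 9, 14}] = (4) / (5/8) = 32/5.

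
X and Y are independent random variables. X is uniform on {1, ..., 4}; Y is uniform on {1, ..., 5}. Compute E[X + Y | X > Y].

5

P(X > Y) = 3/10.
Summing (X+Y)·P(x,y) over outcomes with X > Y gives 3/2.
E[X + Y | X > Y] = (3/2) / (3/10) = 5.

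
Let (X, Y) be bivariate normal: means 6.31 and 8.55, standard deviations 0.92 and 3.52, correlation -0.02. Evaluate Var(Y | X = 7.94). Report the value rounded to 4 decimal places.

Var(Y | X=x) = (1 − ρ²)·σ_Y².
Var(Y | X=7.94) = (3.52)²·(1 − (-0.02)²) = 12.3904·0.9996 = 12.3854.

12.3854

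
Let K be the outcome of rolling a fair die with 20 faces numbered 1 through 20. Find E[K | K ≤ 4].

5/2

Given K ≤ 4, K is equally likely to be any of {1, 2, 3, 4}.
E[K | K ≤ 4] = (1 + 2 + 3 + 4) / 4 = 5/2.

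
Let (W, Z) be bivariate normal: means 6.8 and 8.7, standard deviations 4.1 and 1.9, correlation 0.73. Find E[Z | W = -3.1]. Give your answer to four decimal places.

5.3509

For a bivariate normal, E[Z | W=x] = μ_Z + ρ·(σ_Z/σ_W)·(x − μ_W).
E[Z | W=-3.1] = 8.7 + (0.73)·(1.9/4.1)·(-3.1 − (6.8)) = 8.7 + (0.33829)·(-9.9) = 5.3509.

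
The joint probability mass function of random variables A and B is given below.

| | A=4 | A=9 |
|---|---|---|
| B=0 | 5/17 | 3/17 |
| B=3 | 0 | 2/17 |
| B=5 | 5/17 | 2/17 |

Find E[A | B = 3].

P(B = 3) = 2/17.
Σ A·P over the event = 9·(2/17) = 18/17.
E[A | B = 3] = (18/17) / (2/17) = 9.

9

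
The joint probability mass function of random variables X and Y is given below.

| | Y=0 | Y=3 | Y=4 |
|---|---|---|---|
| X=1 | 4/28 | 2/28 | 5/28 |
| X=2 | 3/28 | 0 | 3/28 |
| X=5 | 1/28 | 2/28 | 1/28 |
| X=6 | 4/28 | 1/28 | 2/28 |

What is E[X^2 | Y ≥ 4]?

P(Y ≥ 4) = 11/28.
Σ X^2·P over the event = 1·(5/28) + 4·(3/28) + 25·(1/28) + 36·(2/28) = 57/14.
E[X^2 | Y ≥ 4] = (57/14) / (11/28) = 114/11.

114/11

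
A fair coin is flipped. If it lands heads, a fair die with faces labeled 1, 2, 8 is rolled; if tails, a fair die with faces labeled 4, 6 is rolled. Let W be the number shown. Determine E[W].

13/3

E[W | heads] = (1+2+8)/3 = 11/3.
E[W | tails] = (4+6)/2 = 5.
E[W] = (1/2)·(11/3) + (1/2)·(5) = 13/3.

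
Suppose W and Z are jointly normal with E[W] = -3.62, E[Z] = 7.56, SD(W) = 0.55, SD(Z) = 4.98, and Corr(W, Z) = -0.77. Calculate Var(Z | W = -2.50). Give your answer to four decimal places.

10.0962

The conditional variance in a bivariate normal is σ_Z²(1 − ρ²), independent of x.
Var(Z | W=-2.50) = (4.98)²·(1 − (-0.77)²) = 24.8004·0.4071 = 10.0962.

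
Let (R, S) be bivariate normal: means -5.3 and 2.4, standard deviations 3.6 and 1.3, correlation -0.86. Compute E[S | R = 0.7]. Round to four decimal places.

For a bivariate normal, E[S | R=x] = μ_S + ρ·(σ_S/σ_R)·(x − μ_R).
E[S | R=0.7] = 2.4 + (-0.86)·(1.3/3.6)·(0.7 − (-5.3)) = 2.4 + (-0.310556)·(6) = 0.5367.

0.5367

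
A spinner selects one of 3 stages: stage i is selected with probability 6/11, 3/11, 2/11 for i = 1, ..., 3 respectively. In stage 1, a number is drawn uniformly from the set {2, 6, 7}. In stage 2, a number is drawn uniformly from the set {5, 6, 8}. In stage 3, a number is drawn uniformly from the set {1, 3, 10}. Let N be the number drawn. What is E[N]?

E[N | stage 1] = (2+6+7)/3 = 5.
E[N | stage 2] = (5+6+8)/3 = 19/3.
E[N | stage 3] = (1+3+10)/3 = 14/3.
E[N] = (6/11)·(5) + (3/11)·(19/3) + (2/11)·(14/3) = 175/33.

175/33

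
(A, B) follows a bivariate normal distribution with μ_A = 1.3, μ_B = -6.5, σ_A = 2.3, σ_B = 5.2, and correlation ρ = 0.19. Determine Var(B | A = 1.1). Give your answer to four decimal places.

The conditional variance in a bivariate normal is σ_B²(1 − ρ²), independent of x.
Var(B | A=1.1) = (5.2)²·(1 − (0.19)²) = 27.04·0.9639 = 26.0639.

26.0639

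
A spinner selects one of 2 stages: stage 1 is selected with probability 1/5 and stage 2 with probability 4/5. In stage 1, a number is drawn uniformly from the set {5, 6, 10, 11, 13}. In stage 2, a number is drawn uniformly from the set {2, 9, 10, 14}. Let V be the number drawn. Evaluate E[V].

44/5

E[V | stage 1] = (5+6+10+11+13)/5 = 9.
E[V | stage 2] = (2+9+10+14)/4 = 35/4.
E[V] = (1/5)·(9) + (4/5)·(35/4) = 44/5.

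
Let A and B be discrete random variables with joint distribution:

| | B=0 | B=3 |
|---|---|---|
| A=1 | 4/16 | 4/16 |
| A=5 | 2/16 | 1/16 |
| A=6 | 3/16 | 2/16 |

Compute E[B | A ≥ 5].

9/8

P(A ≥ 5) = 1/2.
Σ B·P over the event = 0·(2/16) + 3·(1/16) + 0·(3/16) + 3·(2/16) = 9/16.
E[B | A ≥ 5] = (9/16) / (1/2) = 9/8.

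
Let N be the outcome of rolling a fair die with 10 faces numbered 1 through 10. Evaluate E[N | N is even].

6

Given N is even, N is equally likely to be any of {2, 4, 6, 8, 10}.
E[N | N is even] = (2 + 4 + 6 + 8 + 10) / 5 = 6.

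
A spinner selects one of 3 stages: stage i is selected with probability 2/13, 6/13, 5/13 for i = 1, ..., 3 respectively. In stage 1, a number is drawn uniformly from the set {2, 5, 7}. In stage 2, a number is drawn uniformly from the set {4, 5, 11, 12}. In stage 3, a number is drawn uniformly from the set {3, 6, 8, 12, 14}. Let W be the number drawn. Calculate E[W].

E[W | stage 1] = (2+5+7)/3 = 14/3.
E[W | stage 2] = (4+5+11+12)/4 = 8.
E[W | stage 3] = (3+6+8+12+14)/5 = 43/5.
By the law of total expectation,
E[W] = (2/13)·(14/3) + (6/13)·(8) + (5/13)·(43/5) = 301/39.

301/39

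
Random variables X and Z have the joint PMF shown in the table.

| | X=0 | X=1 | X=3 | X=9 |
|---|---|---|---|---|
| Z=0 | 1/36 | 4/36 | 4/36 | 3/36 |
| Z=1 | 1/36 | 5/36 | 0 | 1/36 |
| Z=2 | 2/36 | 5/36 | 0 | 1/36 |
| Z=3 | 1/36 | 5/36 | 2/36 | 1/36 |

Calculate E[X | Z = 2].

P(Z = 2) = 2/9.
Summing X·P(X=x,Z=y) over the conditioning event gives 7/18.
E[X | Z = 2] = (7/18) / (2/9) = 7/4.

7/4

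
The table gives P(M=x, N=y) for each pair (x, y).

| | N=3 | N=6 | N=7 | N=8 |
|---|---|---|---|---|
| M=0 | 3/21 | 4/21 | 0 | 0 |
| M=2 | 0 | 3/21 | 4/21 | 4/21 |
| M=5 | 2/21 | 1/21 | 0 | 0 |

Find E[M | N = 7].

P(N = 7) = 4/21.
Σ M·P over the event = 2·(4/21) = 8/21.
E[M | N = 7] = (8/21) / (4/21) = 2.

2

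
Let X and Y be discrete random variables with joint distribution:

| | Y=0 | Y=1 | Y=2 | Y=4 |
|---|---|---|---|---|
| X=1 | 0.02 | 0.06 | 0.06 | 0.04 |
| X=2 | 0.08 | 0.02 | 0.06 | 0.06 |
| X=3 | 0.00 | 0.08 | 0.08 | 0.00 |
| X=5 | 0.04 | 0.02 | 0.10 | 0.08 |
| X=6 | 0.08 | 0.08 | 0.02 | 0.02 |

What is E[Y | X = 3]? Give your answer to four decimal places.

P(X = 3) = 0.16.
Σ Y·P over the event = 1·(0.08) + 2·(0.08) = 0.24.
E[Y | X = 3] = (0.24) / (0.16) = 1.5000.

1.5000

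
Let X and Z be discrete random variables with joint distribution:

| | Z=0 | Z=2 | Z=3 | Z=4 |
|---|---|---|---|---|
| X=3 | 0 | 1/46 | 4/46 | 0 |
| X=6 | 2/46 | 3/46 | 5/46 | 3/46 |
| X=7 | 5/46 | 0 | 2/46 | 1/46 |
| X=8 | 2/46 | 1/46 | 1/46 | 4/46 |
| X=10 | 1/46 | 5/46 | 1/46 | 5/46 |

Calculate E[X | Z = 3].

74/13

P(Z = 3) = 13/46.
Σ X·P over the event = 3·(4/46) + 6·(5/46) + 7·(2/46) + 8·(1/46) + 10·(1/46) = 37/23.
E[X | Z = 3] = (37/23) / (13/46) = 74/13.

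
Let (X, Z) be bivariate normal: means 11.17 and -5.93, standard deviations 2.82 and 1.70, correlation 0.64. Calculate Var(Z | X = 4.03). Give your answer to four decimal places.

1.7063

Var(Z | X=x) = (1 − ρ²)·σ_Z².
Var(Z | X=4.03) = (1.70)²·(1 − (0.64)²) = 2.89·0.5904 = 1.7063.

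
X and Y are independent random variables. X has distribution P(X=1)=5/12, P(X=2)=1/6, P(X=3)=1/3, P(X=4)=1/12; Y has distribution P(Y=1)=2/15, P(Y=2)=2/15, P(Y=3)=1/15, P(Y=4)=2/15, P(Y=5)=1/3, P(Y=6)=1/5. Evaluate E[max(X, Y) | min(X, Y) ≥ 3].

271/55

P(min(X, Y) ≥ 3) = 11/36.
Summing max(X,Y)·P(x,y) over outcomes with min(X, Y) ≥ 3 gives 271/180.
E[max(X, Y) | min(X, Y) ≥ 3] = (271/180) / (11/36) = 271/55.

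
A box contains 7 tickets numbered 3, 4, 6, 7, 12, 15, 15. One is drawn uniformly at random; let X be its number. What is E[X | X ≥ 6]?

P(X ≥ 6) = 5/7.
Σ over the event: 6·1/7 + 7·1/7 + 12·1/7 + 15·2/7 = 55/7.
E[X | X ≥ 6] = (55/7) / (5/7) = 11.

11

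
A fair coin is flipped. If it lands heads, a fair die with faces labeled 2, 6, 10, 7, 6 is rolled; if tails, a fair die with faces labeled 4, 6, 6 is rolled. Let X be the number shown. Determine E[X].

E[X | heads] = (2+6+10+7+6)/5 = 31/5.
E[X | tails] = (4+6+6)/3 = 16/3.
E[X] = (1/2)·(31/5) + (1/2)·(16/3) = 173/30.

173/30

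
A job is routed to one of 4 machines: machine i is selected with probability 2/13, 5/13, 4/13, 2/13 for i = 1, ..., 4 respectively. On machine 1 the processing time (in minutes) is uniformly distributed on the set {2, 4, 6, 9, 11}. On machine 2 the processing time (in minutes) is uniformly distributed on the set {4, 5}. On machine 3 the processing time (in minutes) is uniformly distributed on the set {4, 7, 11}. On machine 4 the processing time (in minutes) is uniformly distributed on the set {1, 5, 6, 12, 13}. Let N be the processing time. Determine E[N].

E[N | machine 1] = (2+4+6+9+11)/5 = 32/5.
E[N | machine 2] = (4+5)/2 = 9/2.
E[N | machine 3] = (4+7+11)/3 = 22/3.
E[N | machine 4] = (1+5+6+12+13)/5 = 37/5.
By the law of total expectation,
E[N] = (2/13)·(32/5) + (5/13)·(9/2) + (4/13)·(22/3) + (2/13)·(37/5) = 2383/390.

2383/390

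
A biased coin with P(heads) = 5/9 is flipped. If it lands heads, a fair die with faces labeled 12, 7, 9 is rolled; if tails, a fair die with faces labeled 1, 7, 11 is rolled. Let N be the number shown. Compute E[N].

8

E[N | heads] = (12+7+9)/3 = 28/3.
E[N | tails] = (1+7+11)/3 = 19/3.
E[N] = (5/9)·(28/3) + (4/9)·(19/3) = 8.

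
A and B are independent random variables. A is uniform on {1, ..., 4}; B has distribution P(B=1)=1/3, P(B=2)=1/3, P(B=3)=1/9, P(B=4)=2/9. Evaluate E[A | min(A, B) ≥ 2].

P(min(A, B) ≥ 2) = 1/2.
Summing A·P(x,y) over outcomes with min(A, B) ≥ 2 gives 3/2.
E[A | min(A, B) ≥ 2] = (3/2) / (1/2) = 3.

3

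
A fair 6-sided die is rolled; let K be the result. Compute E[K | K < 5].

Given K < 5, K is equally likely to be any of {1, 2, 3, 4}.
E[K | K < 5] = (1 + 2 + 3 + 4) / 4 = 5/2.

5/2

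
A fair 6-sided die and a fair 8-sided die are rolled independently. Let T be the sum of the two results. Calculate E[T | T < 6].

4

P(T < 6) = 5/24.
Σ over the event: 2·1/48 + 3·1/24 + 4·1/16 + 5·1/12 = 5/6.
E[T | T < 6] = (5/6) / (5/24) = 4.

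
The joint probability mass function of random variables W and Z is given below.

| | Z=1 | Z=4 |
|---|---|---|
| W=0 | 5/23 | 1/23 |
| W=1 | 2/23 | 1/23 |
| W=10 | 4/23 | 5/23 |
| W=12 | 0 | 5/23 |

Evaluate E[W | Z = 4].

P(Z = 4) = 12/23.
Σ W·P over the event = 0·(1/23) + 1·(1/23) + 10·(5/23) + 12·(5/23) = 111/23.
E[W | Z = 4] = (111/23) / (12/23) = 37/4.

37/4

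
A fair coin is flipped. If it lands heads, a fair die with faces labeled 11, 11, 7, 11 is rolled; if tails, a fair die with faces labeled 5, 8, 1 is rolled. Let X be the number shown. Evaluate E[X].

22/3

E[X | heads] = (11+11+7+11)/4 = 10.
E[X | tails] = (5+8+1)/3 = 14/3.
E[X] = (1/2)·(10) + (1/2)·(14/3) = 22/3.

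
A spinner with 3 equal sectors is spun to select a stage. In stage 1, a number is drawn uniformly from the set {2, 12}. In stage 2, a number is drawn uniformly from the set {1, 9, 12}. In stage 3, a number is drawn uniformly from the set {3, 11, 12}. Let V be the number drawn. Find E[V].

E[V | stage 1] = (2+12)/2 = 7.
E[V | stage 2] = (1+9+12)/3 = 22/3.
E[V | stage 3] = (3+11+12)/3 = 26/3.
E[V] = (1/3)·(7) + (1/3)·(22/3) + (1/3)·(26/3) = 23/3.

23/3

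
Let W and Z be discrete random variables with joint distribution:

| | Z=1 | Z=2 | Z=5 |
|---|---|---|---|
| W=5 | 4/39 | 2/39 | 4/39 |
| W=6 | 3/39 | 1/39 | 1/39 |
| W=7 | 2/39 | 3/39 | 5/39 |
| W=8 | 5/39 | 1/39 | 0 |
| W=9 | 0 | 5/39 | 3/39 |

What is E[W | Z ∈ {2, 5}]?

P(Z ∈ {2, 5}) = 25/39.
Summing W·P(W=x,Z=y) over the conditioning event gives 178/39.
E[W | Z ∈ {2, 5}] = (178/39) / (25/39) = 178/25.

178/25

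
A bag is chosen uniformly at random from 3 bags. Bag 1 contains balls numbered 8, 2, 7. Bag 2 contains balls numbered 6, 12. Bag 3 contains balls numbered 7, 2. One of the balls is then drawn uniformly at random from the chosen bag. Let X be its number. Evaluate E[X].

115/18

E[X | bag 1] = (8+2+7)/3 = 17/3.
E[X | bag 2] = (6+12)/2 = 9.
E[X | bag 3] = (7+2)/2 = 9/2.
E[X] = (1/3)·(17/3) + (1/3)·(9) + (1/3)·(9/2) = 115/18.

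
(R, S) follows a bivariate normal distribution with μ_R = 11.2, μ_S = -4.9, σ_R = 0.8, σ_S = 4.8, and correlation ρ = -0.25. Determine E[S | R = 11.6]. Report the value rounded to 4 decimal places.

For a bivariate normal, E[S | R=x] = μ_S + ρ·(σ_S/σ_R)·(x − μ_R).
E[S | R=11.6] = -4.9 + (-0.25)·(4.8/0.8)·(11.6 − (11.2)) = -4.9 + (-1.5)·(0.4) = -5.5000.

-5.5000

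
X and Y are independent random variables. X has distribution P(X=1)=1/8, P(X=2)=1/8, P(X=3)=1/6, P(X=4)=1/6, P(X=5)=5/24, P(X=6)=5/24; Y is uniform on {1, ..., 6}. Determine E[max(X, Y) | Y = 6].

6

P(Y = 6) = 1/6.
Summing max(X,Y)·P(x,y) over outcomes with Y = 6 gives 1.
E[max(X, Y) | Y = 6] = (1) / (1/6) = 6.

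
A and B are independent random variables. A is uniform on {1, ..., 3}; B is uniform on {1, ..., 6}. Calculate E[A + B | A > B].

4

Outcomes with A > B: (2,1), (3,1), (3,2), each with probability 1/18.
E[A + B | A > B] = (3 + 4 + 5) / 3 = 4.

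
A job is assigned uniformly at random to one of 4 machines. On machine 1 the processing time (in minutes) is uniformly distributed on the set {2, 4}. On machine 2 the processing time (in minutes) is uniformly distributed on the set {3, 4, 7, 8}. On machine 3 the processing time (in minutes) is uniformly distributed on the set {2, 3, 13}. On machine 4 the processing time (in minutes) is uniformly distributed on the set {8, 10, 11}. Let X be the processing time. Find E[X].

E[X | machine 1] = (2+4)/2 = 3.
E[X | machine 2] = (3+4+7+8)/4 = 11/2.
E[X | machine 3] = (2+3+13)/3 = 6.
E[X | machine 4] = (8+10+11)/3 = 29/3.
By the law of total expectation,
E[X] = (1/4)·(3) + (1/4)·(11/2) + (1/4)·(6) + (1/4)·(29/3) = 145/24.

145/24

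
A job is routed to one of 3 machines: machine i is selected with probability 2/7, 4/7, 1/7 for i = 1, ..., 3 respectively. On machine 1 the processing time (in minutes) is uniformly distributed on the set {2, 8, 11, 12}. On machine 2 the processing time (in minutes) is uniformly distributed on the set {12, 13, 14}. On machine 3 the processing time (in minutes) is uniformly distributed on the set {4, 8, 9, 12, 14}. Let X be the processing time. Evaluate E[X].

779/70

E[X | machine 1] = (2+8+11+12)/4 = 33/4.
E[X | machine 2] = (12+13+14)/3 = 13.
E[X | machine 3] = (4+8+9+12+14)/5 = 47/5.
E[X] = (2/7)·(33/4) + (4/7)·(13) + (1/7)·(47/5) = 779/70.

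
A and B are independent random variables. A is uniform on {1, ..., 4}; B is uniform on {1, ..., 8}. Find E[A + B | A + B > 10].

34/3

P(A + B > 10) = 3/32.
Summing (A+B)·P(x,y) over outcomes with A + B > 10 gives 17/16.
E[A + B | A + B > 10] = (17/16) / (3/32) = 34/3.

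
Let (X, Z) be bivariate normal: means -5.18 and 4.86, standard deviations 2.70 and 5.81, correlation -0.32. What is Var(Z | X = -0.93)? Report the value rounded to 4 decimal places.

30.2995

The conditional variance in a bivariate normal is σ_Z²(1 − ρ²), independent of x.
Var(Z | X=-0.93) = (5.81)²·(1 − (-0.32)²) = 33.7561·0.8976 = 30.2995.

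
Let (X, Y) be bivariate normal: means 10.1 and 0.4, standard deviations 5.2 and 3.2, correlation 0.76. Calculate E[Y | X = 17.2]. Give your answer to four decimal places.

For a bivariate normal, E[Y | X=x] = μ_Y + ρ·(σ_Y/σ_X)·(x − μ_X).
E[Y | X=17.2] = 0.4 + (0.76)·(3.2/5.2)·(17.2 − (10.1)) = 0.4 + (0.46769)·(7.1) = 3.7206.

3.7206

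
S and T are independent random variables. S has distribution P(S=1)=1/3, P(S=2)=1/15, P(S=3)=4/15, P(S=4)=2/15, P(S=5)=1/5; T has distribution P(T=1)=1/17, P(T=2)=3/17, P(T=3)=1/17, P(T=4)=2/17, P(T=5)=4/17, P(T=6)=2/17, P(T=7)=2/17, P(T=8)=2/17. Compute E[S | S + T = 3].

17/16

P(S + T = 3) = 16/255.
Summing S·P(x,y) over outcomes with S + T = 3 gives 1/15.
E[S | S + T = 3] = (1/15) / (16/255) = 17/16.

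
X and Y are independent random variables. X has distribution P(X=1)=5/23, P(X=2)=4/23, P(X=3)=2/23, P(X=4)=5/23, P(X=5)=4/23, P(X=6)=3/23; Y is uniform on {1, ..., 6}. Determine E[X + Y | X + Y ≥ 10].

233/22

P(X + Y ≥ 10) = 11/69.
Summing (X+Y)·P(x,y) over outcomes with X + Y ≥ 10 gives 233/138.
E[X + Y | X + Y ≥ 10] = (233/138) / (11/69) = 233/22.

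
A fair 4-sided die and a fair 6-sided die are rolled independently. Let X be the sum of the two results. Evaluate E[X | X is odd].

P(X is odd) = 1/2.
Σ over the event: 3·1/12 + 5·1/6 + 7·1/6 + 9·1/12 = 3.
E[X | X is odd] = (3) / (1/2) = 6.

6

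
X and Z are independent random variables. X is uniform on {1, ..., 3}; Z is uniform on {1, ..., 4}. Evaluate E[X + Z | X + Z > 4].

Outcomes with X + Z > 4: (1,4), (2,3), (2,4), (3,2), (3,3), (3,4), each with probability 1/12.
E[X + Z | X + Z > 4] = (5 + 5 + 6 + 5 + 6 + 7) / 6 = 17/3.

17/3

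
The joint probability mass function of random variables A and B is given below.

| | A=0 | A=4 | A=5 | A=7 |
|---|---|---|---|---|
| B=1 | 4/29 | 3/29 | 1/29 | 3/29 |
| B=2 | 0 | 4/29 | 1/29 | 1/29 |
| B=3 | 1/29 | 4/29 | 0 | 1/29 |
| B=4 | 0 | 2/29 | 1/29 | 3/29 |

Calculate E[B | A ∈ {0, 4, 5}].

P(A ∈ {0, 4, 5}) = 21/29.
Summing B·P(A=x,B=y) over the conditioning event gives 45/29.
E[B | A ∈ {0, 4, 5}] = (45/29) / (21/29) = 15/7.

15/7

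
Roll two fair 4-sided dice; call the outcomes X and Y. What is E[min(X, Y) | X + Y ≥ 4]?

P(X + Y ≥ 4) = 13/16.
Summing min(X,Y)·P(x,y) over outcomes with X + Y ≥ 4 gives 27/16.
E[min(X, Y) | X + Y ≥ 4] = (27/16) / (13/16) = 27/13.

27/13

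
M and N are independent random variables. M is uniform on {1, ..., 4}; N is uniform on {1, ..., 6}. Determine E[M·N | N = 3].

15/2

Outcomes with N = 3: (1,3), (2,3), (3,3), (4,3), each with probability 1/24.
E[M·N | N = 3] = (3 + 6 + 9 + 12) / 4 = 15/2.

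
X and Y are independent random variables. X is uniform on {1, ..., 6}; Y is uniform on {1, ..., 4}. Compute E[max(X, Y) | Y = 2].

11/3

Outcomes with Y = 2: (1,2), (2,2), (3,2), (4,2), (5,2), (6,2), each with probability 1/24.
E[max(X, Y) | Y = 2] = (2 + 2 + 3 + 4 + 5 + 6) / 6 = 11/3.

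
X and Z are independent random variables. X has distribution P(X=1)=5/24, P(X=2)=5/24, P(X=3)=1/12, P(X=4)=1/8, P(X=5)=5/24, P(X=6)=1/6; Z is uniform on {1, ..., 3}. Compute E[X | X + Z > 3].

226/57

P(X + Z > 3) = 19/24.
Summing X·P(x,y) over outcomes with X + Z > 3 gives 113/36.
E[X | X + Z > 3] = (113/36) / (19/24) = 226/57.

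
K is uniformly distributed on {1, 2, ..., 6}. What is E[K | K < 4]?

Given K < 4, K is equally likely to be any of {1, 2, 3}.
E[K | K < 4] = (1 + 2 + 3) / 3 = 2.

2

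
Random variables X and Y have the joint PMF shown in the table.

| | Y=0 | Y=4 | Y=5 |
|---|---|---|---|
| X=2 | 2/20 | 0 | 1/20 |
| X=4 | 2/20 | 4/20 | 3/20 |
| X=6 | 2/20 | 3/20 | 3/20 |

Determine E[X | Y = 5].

P(Y = 5) = 7/20.
Σ X·P over the event = 2·(1/20) + 4·(3/20) + 6·(3/20) = 8/5.
E[X | Y = 5] = (8/5) / (7/20) = 32/7.

32/7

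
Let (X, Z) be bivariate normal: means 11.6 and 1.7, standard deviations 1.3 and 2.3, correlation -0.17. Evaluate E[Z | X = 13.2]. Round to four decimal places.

The regression of Z on X has slope ρ·σ_Z/σ_X and passes through (μ_X, μ_Z).
E[Z | X=13.2] = 1.7 + (-0.17)·(2.3/1.3)·(13.2 − (11.6)) = 1.7 + (-0.30077)·(1.6) = 1.2188.

1.2188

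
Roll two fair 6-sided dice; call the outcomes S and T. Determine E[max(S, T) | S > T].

P(S > T) = 5/12.
Summing max(S,T)·P(x,y) over outcomes with S > T gives 35/18.
E[max(S, T) | S > T] = (35/18) / (5/12) = 14/3.

14/3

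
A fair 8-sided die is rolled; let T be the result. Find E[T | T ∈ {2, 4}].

P(T ∈ {2, 4}) = 1/4.
Σ over the event: 2·1/8 + 4·1/8 = 3/4.
E[T | T ∈ {2, 4}] = (3/4) / (1/4) = 3.

3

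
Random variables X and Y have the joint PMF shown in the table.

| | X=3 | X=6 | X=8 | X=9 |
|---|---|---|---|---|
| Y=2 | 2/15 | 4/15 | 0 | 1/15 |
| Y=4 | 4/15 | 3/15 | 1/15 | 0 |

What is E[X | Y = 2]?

39/7

P(Y = 2) = 7/15.
Σ X·P over the event = 3·(2/15) + 6·(4/15) + 9·(1/15) = 13/5.
E[X | Y = 2] = (13/5) / (7/15) = 39/7.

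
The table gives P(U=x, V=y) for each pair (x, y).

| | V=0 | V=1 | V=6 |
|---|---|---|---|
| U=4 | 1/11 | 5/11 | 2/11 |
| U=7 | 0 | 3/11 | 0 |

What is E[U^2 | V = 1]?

227/8

P(V = 1) = 8/11.
Σ U^2·P over the event = 16·(5/11) + 49·(3/11) = 227/11.
E[U^2 | V = 1] = (227/11) / (8/11) = 227/8.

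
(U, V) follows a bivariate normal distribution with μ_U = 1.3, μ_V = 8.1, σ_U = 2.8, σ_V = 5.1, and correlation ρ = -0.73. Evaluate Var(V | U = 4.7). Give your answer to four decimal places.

Var(V | U=x) = (1 − ρ²)·σ_V².
Var(V | U=4.7) = (5.1)²·(1 − (-0.73)²) = 26.01·0.4671 = 12.1493.

12.1493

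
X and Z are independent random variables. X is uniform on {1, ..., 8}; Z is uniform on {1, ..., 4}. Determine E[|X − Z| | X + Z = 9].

4

P(X + Z = 9) = 1/8.
Summing |X−Z|·P(x,y) over outcomes with X + Z = 9 gives 1/2.
E[|X − Z| | X + Z = 9] = (1/2) / (1/8) = 4.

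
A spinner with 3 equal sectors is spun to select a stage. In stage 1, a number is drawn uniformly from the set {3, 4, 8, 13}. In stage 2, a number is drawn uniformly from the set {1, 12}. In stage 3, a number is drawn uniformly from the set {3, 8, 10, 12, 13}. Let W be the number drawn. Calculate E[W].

E[W | stage 1] = (3+4+8+13)/4 = 7.
E[W | stage 2] = (1+12)/2 = 13/2.
E[W | stage 3] = (3+8+10+12+13)/5 = 46/5.
E[W] = (1/3)·(7) + (1/3)·(13/2) + (1/3)·(46/5) = 227/30.

227/30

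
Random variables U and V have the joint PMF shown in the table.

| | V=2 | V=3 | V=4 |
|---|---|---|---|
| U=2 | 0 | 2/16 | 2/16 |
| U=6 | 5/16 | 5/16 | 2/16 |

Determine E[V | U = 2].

P(U = 2) = 1/4.
Summing V·P(U=x,V=y) over the conditioning event gives 7/8.
E[V | U = 2] = (7/8) / (1/4) = 7/2.

7/2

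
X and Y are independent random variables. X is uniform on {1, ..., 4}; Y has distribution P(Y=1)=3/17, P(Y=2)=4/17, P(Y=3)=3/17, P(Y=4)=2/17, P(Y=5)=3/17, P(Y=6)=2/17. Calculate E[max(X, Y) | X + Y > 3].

118/29

P(X + Y > 3) = 29/34.
Summing max(X,Y)·P(x,y) over outcomes with X + Y > 3 gives 59/17.
E[max(X, Y) | X + Y > 3] = (59/17) / (29/34) = 118/29.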